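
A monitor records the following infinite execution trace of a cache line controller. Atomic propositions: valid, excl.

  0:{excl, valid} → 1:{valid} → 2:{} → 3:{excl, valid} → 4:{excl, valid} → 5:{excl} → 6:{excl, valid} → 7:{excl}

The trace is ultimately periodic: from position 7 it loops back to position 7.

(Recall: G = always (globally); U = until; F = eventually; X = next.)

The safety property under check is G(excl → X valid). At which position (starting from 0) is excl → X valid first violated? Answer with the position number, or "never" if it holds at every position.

4

Check excl → X valid at each position in order: 0 ✓, 1 ✓, 2 ✓, 3 ✓.
At position 4 the labels are {excl, valid} and the next position 5 has {excl}, so excl → X valid is false there. This is the first violation.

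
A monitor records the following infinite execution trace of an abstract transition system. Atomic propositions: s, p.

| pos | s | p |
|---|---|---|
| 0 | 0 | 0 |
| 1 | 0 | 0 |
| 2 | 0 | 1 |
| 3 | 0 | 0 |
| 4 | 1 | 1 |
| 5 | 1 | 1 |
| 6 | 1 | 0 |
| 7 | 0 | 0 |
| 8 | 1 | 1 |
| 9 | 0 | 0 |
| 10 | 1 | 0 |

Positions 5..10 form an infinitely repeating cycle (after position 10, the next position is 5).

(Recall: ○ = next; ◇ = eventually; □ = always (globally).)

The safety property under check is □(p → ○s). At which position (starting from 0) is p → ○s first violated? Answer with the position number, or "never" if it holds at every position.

2

Check p → ○s at each position in order: 0 ✓, 1 ✓.
At position 2 the labels are {p} and the next position 3 has {}, so p → ○s is false there. This is the first violation.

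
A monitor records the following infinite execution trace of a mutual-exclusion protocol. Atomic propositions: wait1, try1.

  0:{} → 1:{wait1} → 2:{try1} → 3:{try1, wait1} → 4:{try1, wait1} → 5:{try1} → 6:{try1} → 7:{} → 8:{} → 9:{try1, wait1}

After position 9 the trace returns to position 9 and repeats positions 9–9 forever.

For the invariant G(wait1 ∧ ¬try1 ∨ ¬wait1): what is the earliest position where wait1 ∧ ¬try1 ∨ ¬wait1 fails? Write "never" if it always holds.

3

Check wait1 ∧ ¬try1 ∨ ¬wait1 at each position in order: 0 ✓, 1 ✓, 2 ✓.
At position 3 the labels are {try1, wait1}, so wait1 ∧ ¬try1 ∨ ¬wait1 is false there. This is the first violation.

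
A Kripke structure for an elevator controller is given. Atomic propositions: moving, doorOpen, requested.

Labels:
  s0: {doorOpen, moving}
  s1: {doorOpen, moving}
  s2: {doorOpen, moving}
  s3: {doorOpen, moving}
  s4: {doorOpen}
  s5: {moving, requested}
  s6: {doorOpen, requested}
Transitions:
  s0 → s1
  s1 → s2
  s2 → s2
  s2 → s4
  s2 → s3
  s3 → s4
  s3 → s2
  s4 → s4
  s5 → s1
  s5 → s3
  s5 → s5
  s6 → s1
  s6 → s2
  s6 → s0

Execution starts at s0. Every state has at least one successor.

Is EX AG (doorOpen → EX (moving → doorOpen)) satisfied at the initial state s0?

Holds

States satisfying AG (doorOpen → EX (moving → doorOpen)): {s0, s1, s2, s3, s4, s5, s6}.
States satisfying EX AG (doorOpen → EX (moving → doorOpen)): {s0, s1, s2, s3, s4, s5, s6}.
s0 ∈ Sat(EX AG (doorOpen → EX (moving → doorOpen))).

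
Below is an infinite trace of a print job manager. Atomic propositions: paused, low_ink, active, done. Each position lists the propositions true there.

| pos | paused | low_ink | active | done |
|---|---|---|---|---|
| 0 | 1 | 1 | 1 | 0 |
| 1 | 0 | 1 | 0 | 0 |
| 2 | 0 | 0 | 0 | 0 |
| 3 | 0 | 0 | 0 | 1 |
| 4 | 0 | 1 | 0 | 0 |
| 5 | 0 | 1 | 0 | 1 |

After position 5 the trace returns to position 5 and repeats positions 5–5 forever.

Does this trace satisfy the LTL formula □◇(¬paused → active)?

No

◇(¬paused → active) must hold at every position from 0 onward. It fails at position 1, so □◇(¬paused → active) is false.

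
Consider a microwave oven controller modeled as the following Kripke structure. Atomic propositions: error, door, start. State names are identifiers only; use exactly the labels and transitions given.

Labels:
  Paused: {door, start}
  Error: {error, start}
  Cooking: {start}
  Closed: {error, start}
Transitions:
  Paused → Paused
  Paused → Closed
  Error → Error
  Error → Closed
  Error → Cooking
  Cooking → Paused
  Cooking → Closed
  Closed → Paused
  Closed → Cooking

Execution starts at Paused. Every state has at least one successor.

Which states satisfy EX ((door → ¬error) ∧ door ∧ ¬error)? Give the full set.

{Paused, Cooking, Closed}

States satisfying (door → ¬error) ∧ door ∧ ¬error: {Paused}.
States satisfying EX ((door → ¬error) ∧ door ∧ ¬error): {Paused, Cooking, Closed}.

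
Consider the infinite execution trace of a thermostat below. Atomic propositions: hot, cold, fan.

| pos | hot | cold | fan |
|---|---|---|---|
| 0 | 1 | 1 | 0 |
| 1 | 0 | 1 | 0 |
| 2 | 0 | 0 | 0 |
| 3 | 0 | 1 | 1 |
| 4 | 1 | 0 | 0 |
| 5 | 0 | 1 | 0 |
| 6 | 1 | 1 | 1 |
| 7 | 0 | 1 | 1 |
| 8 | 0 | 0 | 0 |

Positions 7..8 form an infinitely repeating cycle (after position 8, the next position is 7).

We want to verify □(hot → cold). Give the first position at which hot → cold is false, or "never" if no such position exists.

4

Check hot → cold at each position in order: 0 ✓, 1 ✓, 2 ✓, 3 ✓.
At position 4 the labels are {hot}, so hot → cold is false there. This is the first violation.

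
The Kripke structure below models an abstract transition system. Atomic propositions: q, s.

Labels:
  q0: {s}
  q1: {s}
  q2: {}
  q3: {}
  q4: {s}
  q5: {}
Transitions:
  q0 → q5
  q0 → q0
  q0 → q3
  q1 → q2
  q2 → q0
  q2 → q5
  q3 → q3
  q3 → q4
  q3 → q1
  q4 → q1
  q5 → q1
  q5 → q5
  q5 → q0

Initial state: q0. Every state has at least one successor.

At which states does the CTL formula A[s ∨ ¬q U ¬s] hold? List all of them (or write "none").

{q1, q2, q3, q4, q5}

States satisfying s ∨ ¬q: {q0, q1, q2, q3, q4, q5}.
States satisfying ¬s: {q2, q3, q5}.
States satisfying A[s ∨ ¬q U ¬s]: {q1, q2, q3, q4, q5}.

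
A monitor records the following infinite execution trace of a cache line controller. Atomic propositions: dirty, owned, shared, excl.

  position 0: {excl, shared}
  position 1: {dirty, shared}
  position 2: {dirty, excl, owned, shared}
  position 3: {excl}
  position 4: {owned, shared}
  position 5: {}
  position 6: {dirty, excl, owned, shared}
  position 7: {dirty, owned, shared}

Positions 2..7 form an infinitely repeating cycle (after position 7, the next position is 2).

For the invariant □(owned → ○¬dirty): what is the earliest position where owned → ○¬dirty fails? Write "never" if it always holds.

Check owned → ○¬dirty at each position in order: 0 ✓, 1 ✓, 2 ✓, 3 ✓, 4 ✓, 5 ✓.
At position 6 the labels are {dirty, excl, owned, shared} and the next position 7 has {dirty, owned, shared}, so owned → ○¬dirty is false there. This is the first violation.

6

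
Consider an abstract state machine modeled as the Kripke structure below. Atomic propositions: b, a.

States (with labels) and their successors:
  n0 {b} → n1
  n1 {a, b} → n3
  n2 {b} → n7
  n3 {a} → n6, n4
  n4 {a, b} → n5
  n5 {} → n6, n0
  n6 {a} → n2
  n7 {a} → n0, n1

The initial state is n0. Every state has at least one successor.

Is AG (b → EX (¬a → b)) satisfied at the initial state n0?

Does not hold

States satisfying b → EX (¬a → b): {n0, n1, n2, n3, n5, n6, n7}.
States satisfying AG (b → EX (¬a → b)): ∅.
n4 is reachable from n0 and violates b → EX (¬a → b), so AG fails at n0.
n0 ∉ Sat(AG (b → EX (¬a → b))).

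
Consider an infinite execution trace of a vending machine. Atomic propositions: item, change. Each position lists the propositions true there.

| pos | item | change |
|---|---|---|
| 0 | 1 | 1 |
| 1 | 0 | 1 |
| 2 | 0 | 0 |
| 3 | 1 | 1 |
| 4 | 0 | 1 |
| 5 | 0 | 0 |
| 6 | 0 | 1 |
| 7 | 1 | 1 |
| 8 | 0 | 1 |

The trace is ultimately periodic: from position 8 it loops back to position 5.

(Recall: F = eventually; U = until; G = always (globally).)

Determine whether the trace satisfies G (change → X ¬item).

change → X ¬item must hold at every position from 0 onward. It fails at position 6, so G (change → X ¬item) is false.
Positions where change holds: 0, 1, 3, 4, 6, 7, 8.
Check X ¬item at each: 0→ok, 1→ok, 3→ok, 4→ok, 6→fails, 7→ok, 8→ok.

Violated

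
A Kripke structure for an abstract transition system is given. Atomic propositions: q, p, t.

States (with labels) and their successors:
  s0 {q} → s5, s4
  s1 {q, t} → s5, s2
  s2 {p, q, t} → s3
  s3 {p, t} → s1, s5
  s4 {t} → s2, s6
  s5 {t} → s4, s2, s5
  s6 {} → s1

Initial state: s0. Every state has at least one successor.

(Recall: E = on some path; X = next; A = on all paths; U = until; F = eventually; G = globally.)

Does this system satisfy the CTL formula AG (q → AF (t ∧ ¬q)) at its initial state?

Holds

States satisfying q → AF (t ∧ ¬q): {s0, s1, s2, s3, s4, s5, s6}.
States satisfying AG (q → AF (t ∧ ¬q)): {s0, s1, s2, s3, s4, s5, s6}.
Every state reachable from s0 satisfies q → AF (t ∧ ¬q).
s0 ∈ Sat(AG (q → AF (t ∧ ¬q))).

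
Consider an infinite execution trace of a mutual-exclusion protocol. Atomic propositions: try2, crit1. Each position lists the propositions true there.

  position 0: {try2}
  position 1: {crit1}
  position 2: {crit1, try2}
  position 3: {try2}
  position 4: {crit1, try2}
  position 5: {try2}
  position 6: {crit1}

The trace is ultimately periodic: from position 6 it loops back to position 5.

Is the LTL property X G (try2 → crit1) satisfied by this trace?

Does not hold

The position after 0 is 1; G (try2 → crit1) is false there.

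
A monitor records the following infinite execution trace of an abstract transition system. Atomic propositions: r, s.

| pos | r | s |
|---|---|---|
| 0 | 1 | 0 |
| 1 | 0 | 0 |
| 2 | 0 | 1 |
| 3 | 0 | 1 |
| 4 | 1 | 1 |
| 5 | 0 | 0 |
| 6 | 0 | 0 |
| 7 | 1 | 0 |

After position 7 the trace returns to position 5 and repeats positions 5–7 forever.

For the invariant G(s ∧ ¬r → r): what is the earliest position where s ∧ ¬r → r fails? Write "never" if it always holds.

Check s ∧ ¬r → r at each position in order: 0 ✓, 1 ✓.
At position 2 the labels are {s}, so s ∧ ¬r → r is false there. This is the first violation.

2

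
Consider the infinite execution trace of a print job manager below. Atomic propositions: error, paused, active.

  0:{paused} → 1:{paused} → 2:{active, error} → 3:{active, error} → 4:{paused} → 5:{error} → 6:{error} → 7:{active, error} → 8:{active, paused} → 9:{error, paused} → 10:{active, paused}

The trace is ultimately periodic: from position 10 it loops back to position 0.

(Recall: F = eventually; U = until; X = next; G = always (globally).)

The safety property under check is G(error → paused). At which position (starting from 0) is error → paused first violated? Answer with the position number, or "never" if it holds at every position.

2

Check error → paused at each position in order: 0 ✓, 1 ✓.
At position 2 the labels are {active, error}, so error → paused is false there. This is the first violation.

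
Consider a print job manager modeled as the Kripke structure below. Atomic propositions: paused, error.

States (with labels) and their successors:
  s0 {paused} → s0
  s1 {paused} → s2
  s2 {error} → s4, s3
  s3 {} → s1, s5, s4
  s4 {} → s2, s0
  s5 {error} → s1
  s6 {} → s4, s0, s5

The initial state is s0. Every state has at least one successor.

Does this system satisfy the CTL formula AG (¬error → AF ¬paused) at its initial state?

States satisfying ¬error → AF ¬paused: {s1, s2, s3, s4, s5, s6}.
States satisfying AG (¬error → AF ¬paused): ∅.
s0 is reachable from s0 and violates ¬error → AF ¬paused, so AG fails at s0.
s0 ∉ Sat(AG (¬error → AF ¬paused)).

Does not hold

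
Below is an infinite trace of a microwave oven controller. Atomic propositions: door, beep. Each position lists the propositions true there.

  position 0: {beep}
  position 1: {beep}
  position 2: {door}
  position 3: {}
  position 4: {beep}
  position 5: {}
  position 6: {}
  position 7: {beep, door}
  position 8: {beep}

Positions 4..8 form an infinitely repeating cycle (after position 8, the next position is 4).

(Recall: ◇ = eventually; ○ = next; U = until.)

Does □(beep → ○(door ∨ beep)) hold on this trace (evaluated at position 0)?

Does not hold

beep → ○(door ∨ beep) must hold at every position from 0 onward. It fails at position 4, so □(beep → ○(door ∨ beep)) is false.
Positions where beep holds: 0, 1, 4, 7, 8.
Check ○(door ∨ beep) at each: 0→ok, 1→ok, 4→fails, 7→ok, 8→ok.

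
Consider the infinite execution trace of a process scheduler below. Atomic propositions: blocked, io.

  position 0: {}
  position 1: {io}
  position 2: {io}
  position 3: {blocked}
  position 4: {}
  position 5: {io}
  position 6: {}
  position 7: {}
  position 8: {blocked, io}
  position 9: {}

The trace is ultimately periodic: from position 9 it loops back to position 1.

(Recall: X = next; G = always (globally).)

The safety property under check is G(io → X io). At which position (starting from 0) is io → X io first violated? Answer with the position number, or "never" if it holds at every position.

2

Check io → X io at each position in order: 0 ✓, 1 ✓.
At position 2 the labels are {io} and the next position 3 has {blocked}, so io → X io is false there. This is the first violation.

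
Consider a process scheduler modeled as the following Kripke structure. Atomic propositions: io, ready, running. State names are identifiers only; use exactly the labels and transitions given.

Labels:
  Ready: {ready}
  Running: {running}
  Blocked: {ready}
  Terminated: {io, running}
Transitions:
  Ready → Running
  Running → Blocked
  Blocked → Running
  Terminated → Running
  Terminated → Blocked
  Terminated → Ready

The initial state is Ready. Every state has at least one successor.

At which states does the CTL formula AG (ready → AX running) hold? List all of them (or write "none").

States satisfying ready → AX running: {Ready, Running, Blocked, Terminated}.
States satisfying AG (ready → AX running): {Ready, Running, Blocked, Terminated}.

{Ready, Running, Blocked, Terminated}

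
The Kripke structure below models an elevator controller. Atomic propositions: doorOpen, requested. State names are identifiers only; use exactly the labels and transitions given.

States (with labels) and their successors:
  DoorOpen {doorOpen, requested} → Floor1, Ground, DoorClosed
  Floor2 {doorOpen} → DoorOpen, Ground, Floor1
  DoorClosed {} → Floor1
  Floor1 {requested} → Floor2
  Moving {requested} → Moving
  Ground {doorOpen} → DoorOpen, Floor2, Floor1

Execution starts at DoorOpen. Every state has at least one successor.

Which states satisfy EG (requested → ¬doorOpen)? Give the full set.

{Floor2, DoorClosed, Floor1, Moving, Ground}

States satisfying requested → ¬doorOpen: {Floor2, DoorClosed, Floor1, Moving, Ground}.
States satisfying EG (requested → ¬doorOpen): {Floor2, DoorClosed, Floor1, Moving, Ground}.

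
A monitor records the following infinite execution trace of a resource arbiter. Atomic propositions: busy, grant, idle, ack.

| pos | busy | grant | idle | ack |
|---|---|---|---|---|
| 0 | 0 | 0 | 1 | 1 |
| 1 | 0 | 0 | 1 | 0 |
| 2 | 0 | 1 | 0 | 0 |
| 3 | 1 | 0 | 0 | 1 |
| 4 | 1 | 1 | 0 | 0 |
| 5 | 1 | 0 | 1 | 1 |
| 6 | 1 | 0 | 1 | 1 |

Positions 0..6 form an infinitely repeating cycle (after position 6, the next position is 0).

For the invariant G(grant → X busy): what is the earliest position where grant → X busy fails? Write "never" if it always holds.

never

grant → X busy holds at every position 0..6, and those are all the positions the trace ever visits, so the invariant G(grant → X busy) is never violated.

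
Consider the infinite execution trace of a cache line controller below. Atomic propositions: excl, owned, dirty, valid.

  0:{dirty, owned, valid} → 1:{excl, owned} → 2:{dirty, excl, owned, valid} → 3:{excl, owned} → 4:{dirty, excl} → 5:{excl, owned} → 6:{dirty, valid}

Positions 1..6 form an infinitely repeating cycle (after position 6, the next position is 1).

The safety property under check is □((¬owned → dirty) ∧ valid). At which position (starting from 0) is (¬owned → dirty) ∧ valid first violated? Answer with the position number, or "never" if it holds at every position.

1

Check (¬owned → dirty) ∧ valid at each position in order: 0 ✓.
At position 1 the labels are {excl, owned}, so (¬owned → dirty) ∧ valid is false there. This is the first violation.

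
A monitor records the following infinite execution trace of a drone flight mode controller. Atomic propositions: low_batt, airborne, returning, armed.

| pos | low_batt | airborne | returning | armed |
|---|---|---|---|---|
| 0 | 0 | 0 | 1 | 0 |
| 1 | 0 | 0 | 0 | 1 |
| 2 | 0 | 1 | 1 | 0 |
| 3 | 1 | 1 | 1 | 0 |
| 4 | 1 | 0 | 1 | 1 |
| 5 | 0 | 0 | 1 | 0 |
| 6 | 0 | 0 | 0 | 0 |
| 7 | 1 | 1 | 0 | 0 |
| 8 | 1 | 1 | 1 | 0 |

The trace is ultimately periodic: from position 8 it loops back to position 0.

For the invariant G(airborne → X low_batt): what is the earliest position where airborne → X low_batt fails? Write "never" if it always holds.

Check airborne → X low_batt at each position in order: 0 ✓, 1 ✓, 2 ✓, 3 ✓, 4 ✓, 5 ✓, 6 ✓, 7 ✓.
At position 8 the labels are {airborne, low_batt, returning} and the next position 0 has {returning}, so airborne → X low_batt is false there. This is the first violation.

8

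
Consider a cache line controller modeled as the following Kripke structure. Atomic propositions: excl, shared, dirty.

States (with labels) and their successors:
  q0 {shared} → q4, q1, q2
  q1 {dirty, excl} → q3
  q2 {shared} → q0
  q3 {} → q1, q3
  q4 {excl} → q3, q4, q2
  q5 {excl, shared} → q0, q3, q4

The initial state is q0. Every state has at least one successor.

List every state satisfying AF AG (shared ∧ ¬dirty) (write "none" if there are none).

States satisfying AG (shared ∧ ¬dirty): ∅.
States satisfying AF AG (shared ∧ ¬dirty): ∅.

none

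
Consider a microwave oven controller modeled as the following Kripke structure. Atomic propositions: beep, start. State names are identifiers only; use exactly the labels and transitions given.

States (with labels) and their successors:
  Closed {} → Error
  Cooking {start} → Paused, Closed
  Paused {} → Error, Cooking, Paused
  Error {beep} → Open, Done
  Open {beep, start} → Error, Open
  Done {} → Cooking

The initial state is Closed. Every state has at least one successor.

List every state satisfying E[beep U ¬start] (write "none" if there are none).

States satisfying beep: {Error, Open}.
States satisfying ¬start: {Closed, Paused, Error, Done}.
States satisfying E[beep U ¬start]: {Closed, Paused, Error, Open, Done}.

{Closed, Paused, Error, Open, Done}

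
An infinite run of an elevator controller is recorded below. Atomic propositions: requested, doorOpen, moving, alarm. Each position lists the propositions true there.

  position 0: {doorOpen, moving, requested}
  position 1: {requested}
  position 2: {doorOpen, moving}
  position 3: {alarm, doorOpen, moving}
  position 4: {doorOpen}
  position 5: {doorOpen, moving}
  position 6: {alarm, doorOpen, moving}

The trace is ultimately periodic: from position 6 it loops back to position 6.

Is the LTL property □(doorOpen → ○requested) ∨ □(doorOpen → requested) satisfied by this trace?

No

doorOpen → ○requested must hold at every position from 0 onward. It fails at position 2, so □(doorOpen → ○requested) is false.
Positions where doorOpen holds: 0, 2, 3, 4, 5, 6.
Check ○requested at each: 0→ok, 2→fails, 3→fails, 4→fails, 5→fails, 6→fails.
doorOpen → requested must hold at every position from 0 onward. It fails at position 2, so □(doorOpen → requested) is false.
Positions where doorOpen holds: 0, 2, 3, 4, 5, 6.
Check requested at each: 0→ok, 2→fails, 3→fails, 4→fails, 5→fails, 6→fails.
At position 0: □(doorOpen → ○requested) is false; □(doorOpen → requested) is false; so □(doorOpen → ○requested) ∨ □(doorOpen → requested) is false.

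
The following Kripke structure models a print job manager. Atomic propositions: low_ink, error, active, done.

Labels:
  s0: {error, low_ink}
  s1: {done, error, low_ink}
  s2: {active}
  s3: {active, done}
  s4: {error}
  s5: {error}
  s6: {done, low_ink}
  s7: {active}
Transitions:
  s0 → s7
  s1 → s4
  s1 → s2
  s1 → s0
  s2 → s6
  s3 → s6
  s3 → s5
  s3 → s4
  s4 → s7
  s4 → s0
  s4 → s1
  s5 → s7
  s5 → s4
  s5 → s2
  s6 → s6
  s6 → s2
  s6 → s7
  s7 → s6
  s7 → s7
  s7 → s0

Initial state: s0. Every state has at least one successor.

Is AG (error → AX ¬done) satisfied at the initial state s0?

States satisfying error → AX ¬done: {s0, s1, s2, s3, s5, s6, s7}.
States satisfying AG (error → AX ¬done): {s0, s2, s6, s7}.
Every state reachable from s0 satisfies error → AX ¬done.
s0 ∈ Sat(AG (error → AX ¬done)).

Holds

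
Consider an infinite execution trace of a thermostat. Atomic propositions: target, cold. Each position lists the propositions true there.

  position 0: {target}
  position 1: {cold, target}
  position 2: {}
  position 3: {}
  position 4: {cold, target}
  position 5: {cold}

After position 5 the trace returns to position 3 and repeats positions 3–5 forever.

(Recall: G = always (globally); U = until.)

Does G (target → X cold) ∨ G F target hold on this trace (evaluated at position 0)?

target → X cold must hold at every position from 0 onward. It fails at position 1, so G (target → X cold) is false.
Positions where target holds: 0, 1, 4.
Check X cold at each: 0→ok, 1→fails, 4→ok.
F target holds at every position 0..5, and those are all positions ever visited, so G F target holds.
At position 0: G (target → X cold) is false; G F target is true; so G (target → X cold) ∨ G F target is true.

Satisfied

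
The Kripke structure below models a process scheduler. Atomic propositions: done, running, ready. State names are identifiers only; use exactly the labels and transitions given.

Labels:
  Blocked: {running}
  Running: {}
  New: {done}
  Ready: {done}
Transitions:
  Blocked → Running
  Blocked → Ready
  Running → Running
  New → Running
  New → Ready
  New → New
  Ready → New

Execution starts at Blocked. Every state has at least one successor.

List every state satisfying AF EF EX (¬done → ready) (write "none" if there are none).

{Blocked, New, Ready}

States satisfying EF EX (¬done → ready): {Blocked, New, Ready}.
States satisfying AF EF EX (¬done → ready): {Blocked, New, Ready}.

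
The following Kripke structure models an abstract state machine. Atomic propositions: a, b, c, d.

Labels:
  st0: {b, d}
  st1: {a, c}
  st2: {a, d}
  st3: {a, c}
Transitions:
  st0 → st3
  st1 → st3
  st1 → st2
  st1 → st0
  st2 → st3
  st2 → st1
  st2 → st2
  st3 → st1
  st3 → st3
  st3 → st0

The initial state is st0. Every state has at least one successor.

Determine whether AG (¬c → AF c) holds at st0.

States satisfying ¬c → AF c: {st0, st1, st3}.
States satisfying AG (¬c → AF c): ∅.
st2 is reachable from st0 and violates ¬c → AF c, so AG fails at st0.
st0 ∉ Sat(AG (¬c → AF c)).

No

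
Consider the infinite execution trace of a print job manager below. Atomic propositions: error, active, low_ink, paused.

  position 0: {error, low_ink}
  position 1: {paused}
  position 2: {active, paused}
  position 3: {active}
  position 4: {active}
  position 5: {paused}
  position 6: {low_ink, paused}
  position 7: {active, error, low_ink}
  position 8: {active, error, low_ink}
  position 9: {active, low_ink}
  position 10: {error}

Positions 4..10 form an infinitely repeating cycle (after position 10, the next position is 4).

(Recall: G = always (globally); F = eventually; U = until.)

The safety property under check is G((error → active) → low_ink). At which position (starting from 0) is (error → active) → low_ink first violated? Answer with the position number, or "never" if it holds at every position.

1

Check (error → active) → low_ink at each position in order: 0 ✓.
At position 1 the labels are {paused}, so (error → active) → low_ink is false there. This is the first violation.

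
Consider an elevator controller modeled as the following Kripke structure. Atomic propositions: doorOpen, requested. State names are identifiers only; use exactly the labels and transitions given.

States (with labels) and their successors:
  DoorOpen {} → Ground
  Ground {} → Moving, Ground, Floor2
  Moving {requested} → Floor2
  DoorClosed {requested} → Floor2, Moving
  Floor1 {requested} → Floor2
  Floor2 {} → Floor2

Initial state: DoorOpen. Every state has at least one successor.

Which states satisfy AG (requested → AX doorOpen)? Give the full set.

{Floor2}

States satisfying requested → AX doorOpen: {DoorOpen, Ground, Floor2}.
States satisfying AG (requested → AX doorOpen): {Floor2}.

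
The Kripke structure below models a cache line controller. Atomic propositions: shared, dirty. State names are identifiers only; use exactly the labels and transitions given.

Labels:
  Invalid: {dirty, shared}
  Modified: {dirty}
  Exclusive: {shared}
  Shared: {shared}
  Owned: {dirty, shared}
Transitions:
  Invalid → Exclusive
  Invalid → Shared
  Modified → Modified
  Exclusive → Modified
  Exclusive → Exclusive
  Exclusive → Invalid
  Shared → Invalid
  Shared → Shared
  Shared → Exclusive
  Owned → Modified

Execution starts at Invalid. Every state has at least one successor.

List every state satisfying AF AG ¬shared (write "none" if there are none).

{Modified, Owned}

States satisfying AG ¬shared: {Modified}.
States satisfying AF AG ¬shared: {Modified, Owned}.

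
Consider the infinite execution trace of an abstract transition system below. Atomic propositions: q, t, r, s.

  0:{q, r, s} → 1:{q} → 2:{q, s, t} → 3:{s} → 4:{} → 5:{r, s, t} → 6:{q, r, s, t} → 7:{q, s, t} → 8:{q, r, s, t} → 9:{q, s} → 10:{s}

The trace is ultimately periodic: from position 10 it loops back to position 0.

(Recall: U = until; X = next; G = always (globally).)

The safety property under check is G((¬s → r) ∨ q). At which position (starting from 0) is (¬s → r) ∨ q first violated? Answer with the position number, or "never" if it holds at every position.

4

Check (¬s → r) ∨ q at each position in order: 0 ✓, 1 ✓, 2 ✓, 3 ✓.
At position 4 the labels are {}, so (¬s → r) ∨ q is false there. This is the first violation.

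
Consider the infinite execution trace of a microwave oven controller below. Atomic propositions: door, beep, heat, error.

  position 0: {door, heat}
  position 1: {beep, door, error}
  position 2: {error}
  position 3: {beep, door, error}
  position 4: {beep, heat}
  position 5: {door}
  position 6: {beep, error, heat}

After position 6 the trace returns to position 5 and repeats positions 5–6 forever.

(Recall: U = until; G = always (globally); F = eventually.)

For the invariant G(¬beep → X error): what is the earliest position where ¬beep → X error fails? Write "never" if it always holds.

¬beep → X error holds at every position 0..6, and those are all the positions the trace ever visits, so the invariant G(¬beep → X error) is never violated.

never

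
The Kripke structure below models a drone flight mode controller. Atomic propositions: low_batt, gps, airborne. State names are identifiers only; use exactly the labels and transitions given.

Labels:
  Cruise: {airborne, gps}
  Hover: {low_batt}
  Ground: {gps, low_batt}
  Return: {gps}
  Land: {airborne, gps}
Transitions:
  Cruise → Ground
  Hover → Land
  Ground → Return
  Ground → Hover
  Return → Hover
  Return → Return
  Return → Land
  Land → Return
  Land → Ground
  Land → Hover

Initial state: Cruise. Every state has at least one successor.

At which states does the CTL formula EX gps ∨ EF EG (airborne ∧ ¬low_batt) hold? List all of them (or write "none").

{Cruise, Hover, Ground, Return, Land}

States satisfying gps: {Cruise, Ground, Return, Land}.
States satisfying EX gps: {Cruise, Hover, Ground, Return, Land}.
States satisfying EG (airborne ∧ ¬low_batt): ∅.
States satisfying EF EG (airborne ∧ ¬low_batt): ∅.
States satisfying EX gps ∨ EF EG (airborne ∧ ¬low_batt): {Cruise, Hover, Ground, Return, Land}.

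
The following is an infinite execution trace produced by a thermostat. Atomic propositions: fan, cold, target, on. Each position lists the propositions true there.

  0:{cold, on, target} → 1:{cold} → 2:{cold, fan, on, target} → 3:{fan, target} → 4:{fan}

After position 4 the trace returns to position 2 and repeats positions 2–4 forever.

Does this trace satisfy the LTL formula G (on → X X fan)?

Yes

on → X X fan holds at every position 0..4, and those are all positions ever visited, so G (on → X X fan) holds.
Positions where on holds: 0, 2.
Check X X fan at each: 0→ok, 2→ok.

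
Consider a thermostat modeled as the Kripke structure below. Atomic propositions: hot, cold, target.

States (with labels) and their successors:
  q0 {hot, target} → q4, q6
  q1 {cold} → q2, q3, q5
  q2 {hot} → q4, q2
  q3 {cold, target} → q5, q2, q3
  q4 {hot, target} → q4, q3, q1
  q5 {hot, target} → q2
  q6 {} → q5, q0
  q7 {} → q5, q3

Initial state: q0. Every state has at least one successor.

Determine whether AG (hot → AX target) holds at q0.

States satisfying hot → AX target: {q1, q3, q6, q7}.
States satisfying AG (hot → AX target): ∅.
q0 is reachable from q0 and violates hot → AX target, so AG fails at q0.
q0 ∉ Sat(AG (hot → AX target)).

Violated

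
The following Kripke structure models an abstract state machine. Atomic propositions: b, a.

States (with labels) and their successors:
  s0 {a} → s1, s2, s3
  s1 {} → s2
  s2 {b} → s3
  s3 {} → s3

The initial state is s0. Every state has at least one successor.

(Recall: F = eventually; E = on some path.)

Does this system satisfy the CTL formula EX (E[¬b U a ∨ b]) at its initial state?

Holds

States satisfying E[¬b U a ∨ b]: {s0, s1, s2}.
States satisfying EX (E[¬b U a ∨ b]): {s0, s1}.
s0 ∈ Sat(EX (E[¬b U a ∨ b])).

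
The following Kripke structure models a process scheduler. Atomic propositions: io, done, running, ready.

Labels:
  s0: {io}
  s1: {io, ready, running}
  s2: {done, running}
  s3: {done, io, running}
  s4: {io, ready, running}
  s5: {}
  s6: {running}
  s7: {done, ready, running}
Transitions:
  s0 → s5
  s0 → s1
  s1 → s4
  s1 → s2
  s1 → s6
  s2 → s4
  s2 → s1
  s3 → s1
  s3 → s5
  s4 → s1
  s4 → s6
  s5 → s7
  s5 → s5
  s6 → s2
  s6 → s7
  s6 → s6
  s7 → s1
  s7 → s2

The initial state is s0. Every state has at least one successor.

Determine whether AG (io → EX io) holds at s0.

Holds

States satisfying io → EX io: {s0, s1, s2, s3, s4, s5, s6, s7}.
States satisfying AG (io → EX io): {s0, s1, s2, s3, s4, s5, s6, s7}.
Every state reachable from s0 satisfies io → EX io.
s0 ∈ Sat(AG (io → EX io)).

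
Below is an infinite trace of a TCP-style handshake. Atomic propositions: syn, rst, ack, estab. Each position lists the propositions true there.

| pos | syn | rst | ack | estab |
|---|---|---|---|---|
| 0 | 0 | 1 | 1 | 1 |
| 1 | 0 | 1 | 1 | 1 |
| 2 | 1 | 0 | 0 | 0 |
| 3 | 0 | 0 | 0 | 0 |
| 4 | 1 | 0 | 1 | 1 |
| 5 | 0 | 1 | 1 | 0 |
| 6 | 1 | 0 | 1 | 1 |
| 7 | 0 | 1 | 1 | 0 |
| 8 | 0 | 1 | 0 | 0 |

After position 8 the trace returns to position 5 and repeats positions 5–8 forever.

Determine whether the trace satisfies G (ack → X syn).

ack → X syn must hold at every position from 0 onward. It fails at position 0, so G (ack → X syn) is false.
Positions where ack holds: 0, 1, 4, 5, 6, 7.
Check X syn at each: 0→fails, 1→ok, 4→fails, 5→ok, 6→fails, 7→fails.

No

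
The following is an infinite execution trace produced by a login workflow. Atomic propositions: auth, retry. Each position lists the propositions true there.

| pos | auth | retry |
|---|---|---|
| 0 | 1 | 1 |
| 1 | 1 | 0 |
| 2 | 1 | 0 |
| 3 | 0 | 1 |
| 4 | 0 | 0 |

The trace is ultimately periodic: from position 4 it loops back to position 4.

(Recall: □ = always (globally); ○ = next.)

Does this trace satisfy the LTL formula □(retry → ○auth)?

retry → ○auth must hold at every position from 0 onward. It fails at position 3, so □(retry → ○auth) is false.
Positions where retry holds: 0, 3.
Check ○auth at each: 0→ok, 3→fails.

No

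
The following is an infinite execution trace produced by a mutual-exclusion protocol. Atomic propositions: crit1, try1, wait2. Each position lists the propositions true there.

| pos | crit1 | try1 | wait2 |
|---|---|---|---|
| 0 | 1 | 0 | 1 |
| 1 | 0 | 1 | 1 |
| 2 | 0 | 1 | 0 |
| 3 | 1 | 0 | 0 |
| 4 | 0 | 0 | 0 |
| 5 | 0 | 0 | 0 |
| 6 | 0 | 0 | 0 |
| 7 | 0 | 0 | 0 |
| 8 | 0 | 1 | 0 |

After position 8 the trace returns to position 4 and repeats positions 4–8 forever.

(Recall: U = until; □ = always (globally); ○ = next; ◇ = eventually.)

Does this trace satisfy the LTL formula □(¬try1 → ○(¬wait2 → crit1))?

¬try1 → ○(¬wait2 → crit1) must hold at every position from 0 onward. It fails at position 3, so □(¬try1 → ○(¬wait2 → crit1)) is false.
Positions where ¬try1 holds: 0, 3, 4, 5, 6, 7.
Check ○(¬wait2 → crit1) at each: 0→ok, 3→fails, 4→fails, 5→fails, 6→fails, 7→fails.

No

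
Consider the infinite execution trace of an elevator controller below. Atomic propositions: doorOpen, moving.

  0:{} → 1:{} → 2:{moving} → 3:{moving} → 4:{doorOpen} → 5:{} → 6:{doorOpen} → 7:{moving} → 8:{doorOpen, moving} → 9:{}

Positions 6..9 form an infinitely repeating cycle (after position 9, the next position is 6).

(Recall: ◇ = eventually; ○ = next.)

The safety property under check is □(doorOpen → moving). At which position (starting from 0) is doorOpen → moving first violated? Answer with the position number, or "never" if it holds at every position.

Check doorOpen → moving at each position in order: 0 ✓, 1 ✓, 2 ✓, 3 ✓.
At position 4 the labels are {doorOpen}, so doorOpen → moving is false there. This is the first violation.

4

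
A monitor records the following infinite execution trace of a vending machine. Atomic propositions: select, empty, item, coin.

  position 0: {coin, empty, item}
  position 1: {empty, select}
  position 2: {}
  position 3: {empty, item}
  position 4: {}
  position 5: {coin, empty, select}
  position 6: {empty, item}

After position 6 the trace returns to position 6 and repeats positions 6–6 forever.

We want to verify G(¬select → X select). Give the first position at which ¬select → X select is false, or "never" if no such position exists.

2

Check ¬select → X select at each position in order: 0 ✓, 1 ✓.
At position 2 the labels are {} and the next position 3 has {empty, item}, so ¬select → X select is false there. This is the first violation.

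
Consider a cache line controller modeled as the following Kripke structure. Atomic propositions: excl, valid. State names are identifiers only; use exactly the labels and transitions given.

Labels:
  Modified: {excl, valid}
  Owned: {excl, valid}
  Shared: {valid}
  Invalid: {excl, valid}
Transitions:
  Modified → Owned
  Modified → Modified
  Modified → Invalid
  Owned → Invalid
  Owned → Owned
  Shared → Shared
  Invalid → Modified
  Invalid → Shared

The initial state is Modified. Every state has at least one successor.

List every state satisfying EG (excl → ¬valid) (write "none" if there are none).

States satisfying excl → ¬valid: {Shared}.
States satisfying EG (excl → ¬valid): {Shared}.

{Shared}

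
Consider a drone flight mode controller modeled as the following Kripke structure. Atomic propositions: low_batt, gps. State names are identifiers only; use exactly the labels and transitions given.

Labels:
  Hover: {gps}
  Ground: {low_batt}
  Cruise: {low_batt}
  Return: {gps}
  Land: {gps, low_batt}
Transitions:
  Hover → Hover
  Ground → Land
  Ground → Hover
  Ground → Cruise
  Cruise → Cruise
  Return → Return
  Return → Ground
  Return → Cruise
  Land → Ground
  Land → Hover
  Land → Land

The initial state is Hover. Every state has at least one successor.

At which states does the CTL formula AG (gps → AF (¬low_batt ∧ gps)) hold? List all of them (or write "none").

{Hover, Cruise}

States satisfying gps → AF (¬low_batt ∧ gps): {Hover, Ground, Cruise, Return}.
States satisfying AG (gps → AF (¬low_batt ∧ gps)): {Hover, Cruise}.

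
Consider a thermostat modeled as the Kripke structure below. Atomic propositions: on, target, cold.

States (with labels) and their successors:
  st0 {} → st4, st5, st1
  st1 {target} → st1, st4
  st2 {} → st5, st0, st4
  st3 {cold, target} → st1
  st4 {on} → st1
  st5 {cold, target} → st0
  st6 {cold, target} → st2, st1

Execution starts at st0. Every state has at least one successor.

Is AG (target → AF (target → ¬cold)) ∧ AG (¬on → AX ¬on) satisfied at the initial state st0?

Violated

States satisfying target → AF (target → ¬cold): {st0, st1, st2, st3, st4, st5, st6}.
States satisfying AG (target → AF (target → ¬cold)): {st0, st1, st2, st3, st4, st5, st6}.
States satisfying ¬on → AX ¬on: {st3, st4, st5, st6}.
States satisfying AG (¬on → AX ¬on): ∅.
States satisfying AG (target → AF (target → ¬cold)) ∧ AG (¬on → AX ¬on): ∅.
st0 ∉ Sat(AG (target → AF (target → ¬cold)) ∧ AG (¬on → AX ¬on)).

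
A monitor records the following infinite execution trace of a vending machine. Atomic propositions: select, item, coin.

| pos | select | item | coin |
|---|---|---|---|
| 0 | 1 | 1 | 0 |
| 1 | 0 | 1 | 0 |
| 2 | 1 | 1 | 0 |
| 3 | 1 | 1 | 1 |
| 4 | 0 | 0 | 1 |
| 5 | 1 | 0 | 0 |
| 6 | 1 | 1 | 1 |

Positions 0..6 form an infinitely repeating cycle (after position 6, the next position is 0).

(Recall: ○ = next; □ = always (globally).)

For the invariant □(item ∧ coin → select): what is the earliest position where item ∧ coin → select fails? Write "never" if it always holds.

item ∧ coin → select holds at every position 0..6, and those are all the positions the trace ever visits, so the invariant □(item ∧ coin → select) is never violated.

never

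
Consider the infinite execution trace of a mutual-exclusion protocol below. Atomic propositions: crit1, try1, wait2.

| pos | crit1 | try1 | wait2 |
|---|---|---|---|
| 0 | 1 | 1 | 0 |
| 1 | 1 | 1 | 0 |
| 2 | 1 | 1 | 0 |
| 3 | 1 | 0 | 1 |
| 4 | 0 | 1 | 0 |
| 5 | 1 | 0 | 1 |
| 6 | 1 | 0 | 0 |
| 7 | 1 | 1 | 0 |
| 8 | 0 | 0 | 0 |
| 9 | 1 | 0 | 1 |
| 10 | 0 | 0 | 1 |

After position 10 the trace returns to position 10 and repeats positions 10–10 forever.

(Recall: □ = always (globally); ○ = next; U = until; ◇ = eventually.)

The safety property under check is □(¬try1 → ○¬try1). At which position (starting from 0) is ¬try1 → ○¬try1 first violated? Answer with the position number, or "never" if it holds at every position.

Check ¬try1 → ○¬try1 at each position in order: 0 ✓, 1 ✓, 2 ✓.
At position 3 the labels are {crit1, wait2} and the next position 4 has {try1}, so ¬try1 → ○¬try1 is false there. This is the first violation.

3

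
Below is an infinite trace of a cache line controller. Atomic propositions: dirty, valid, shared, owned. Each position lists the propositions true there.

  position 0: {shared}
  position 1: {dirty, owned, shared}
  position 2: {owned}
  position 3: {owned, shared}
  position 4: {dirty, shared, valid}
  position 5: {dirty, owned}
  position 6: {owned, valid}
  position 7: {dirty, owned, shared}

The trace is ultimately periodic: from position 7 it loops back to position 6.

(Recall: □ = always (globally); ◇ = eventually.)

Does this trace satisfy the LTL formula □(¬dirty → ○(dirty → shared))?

Satisfied

¬dirty → ○(dirty → shared) holds at every position 0..7, and those are all positions ever visited, so □(¬dirty → ○(dirty → shared)) holds.
Positions where ¬dirty holds: 0, 2, 3, 6.
Check ○(dirty → shared) at each: 0→ok, 2→ok, 3→ok, 6→ok.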